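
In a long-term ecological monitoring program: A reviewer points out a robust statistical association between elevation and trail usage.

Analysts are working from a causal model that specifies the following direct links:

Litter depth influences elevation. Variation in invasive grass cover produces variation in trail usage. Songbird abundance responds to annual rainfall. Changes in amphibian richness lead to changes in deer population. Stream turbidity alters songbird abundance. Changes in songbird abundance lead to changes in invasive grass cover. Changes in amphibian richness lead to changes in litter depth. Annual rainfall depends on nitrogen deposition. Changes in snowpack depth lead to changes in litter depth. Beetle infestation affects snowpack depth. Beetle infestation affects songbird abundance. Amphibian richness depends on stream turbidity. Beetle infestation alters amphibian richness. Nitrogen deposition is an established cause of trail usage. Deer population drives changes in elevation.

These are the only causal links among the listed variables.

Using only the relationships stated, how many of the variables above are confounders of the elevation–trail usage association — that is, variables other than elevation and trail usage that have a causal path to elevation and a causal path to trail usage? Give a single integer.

2

The common causes are: beetle infestation (to elevation via beetle infestation → amphibian richness → deer population → elevation; to trail usage via beetle infestation → songbird abundance → invasive grass cover → trail usage); stream turbidity (to elevation via stream turbidity → amphibian richness → deer population → elevation; to trail usage via stream turbidity → songbird abundance → invasive grass cover → trail usage).
Every other variable lacks a causal path to at least one of elevation and trail usage.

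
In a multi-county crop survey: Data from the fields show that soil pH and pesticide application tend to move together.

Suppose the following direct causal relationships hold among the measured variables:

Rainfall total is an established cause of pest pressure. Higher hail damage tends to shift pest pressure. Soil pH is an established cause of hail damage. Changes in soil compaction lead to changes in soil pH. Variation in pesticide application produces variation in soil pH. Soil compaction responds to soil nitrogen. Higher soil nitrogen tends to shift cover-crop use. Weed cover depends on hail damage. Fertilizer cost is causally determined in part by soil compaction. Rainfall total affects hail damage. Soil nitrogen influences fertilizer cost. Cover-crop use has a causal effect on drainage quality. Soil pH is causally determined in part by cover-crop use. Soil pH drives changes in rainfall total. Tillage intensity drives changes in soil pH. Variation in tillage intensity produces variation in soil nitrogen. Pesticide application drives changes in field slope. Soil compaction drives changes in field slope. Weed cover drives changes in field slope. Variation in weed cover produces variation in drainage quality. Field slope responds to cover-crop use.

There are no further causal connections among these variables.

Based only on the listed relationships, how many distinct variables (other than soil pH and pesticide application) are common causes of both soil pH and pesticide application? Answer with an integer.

No listed variable has a causal path to both soil pH and pesticide application, so there are no common causes.

0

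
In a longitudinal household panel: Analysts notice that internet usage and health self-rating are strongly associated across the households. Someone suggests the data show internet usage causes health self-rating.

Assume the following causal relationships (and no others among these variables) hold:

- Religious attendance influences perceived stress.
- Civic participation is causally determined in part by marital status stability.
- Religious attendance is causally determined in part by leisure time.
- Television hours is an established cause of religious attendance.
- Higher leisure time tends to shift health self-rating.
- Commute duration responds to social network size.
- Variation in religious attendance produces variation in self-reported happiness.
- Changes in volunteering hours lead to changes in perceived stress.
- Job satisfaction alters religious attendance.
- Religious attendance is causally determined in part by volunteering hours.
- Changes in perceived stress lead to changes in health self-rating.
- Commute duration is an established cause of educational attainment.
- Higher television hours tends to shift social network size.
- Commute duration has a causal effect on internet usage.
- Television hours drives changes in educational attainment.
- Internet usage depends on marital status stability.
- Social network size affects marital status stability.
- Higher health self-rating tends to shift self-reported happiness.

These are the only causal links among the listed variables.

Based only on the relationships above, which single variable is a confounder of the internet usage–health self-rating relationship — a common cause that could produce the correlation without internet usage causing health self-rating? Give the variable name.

television hours

Television hours has a causal path to internet usage (television hours → social network size → commute duration → internet usage) and a separate causal path to health self-rating (television hours → religious attendance → perceived stress → health self-rating), so it is a common cause of both.
No stated relationship gives internet usage a causal route to health self-rating, so the correlation is explained by the shared upstream cause rather than a direct effect.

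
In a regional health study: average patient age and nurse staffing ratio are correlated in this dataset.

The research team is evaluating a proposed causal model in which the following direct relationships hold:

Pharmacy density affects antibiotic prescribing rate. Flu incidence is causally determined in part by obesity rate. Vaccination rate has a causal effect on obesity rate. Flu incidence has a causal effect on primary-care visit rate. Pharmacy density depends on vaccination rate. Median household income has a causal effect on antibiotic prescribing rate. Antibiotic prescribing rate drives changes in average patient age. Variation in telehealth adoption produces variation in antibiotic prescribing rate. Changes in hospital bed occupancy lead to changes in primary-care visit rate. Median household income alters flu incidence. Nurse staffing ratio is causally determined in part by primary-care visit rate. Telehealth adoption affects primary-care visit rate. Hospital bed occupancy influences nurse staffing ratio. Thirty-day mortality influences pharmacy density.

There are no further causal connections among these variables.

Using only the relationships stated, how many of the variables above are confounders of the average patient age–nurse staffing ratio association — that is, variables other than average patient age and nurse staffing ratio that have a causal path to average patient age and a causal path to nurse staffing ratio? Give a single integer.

The common causes are: median household income (to average patient age via median household income → antibiotic prescribing rate → average patient age; to nurse staffing ratio via median household income → flu incidence → primary-care visit rate → nurse staffing ratio); telehealth adoption (to average patient age via telehealth adoption → antibiotic prescribing rate → average patient age; to nurse staffing ratio via telehealth adoption → primary-care visit rate → nurse staffing ratio); vaccination rate (to average patient age via vaccination rate → pharmacy density → antibiotic prescribing rate → average patient age; to nurse staffing ratio via vaccination rate → obesity rate → flu incidence → primary-care visit rate → nurse staffing ratio).
Every other variable lacks a causal path to at least one of average patient age and nurse staffing ratio.

3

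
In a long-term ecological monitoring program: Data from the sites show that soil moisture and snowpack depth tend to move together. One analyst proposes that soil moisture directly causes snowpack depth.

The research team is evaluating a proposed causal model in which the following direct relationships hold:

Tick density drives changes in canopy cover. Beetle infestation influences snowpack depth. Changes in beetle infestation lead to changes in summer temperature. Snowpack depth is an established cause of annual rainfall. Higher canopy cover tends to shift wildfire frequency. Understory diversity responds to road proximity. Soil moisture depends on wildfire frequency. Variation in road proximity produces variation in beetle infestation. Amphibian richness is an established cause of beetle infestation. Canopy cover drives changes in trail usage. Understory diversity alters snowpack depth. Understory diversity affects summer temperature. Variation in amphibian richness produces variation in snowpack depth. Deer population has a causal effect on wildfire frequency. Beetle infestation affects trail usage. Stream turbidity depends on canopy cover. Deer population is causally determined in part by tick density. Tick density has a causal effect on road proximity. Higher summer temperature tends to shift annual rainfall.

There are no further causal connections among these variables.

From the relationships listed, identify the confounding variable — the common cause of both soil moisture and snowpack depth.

tick density

Tick density has a causal path to soil moisture (tick density → canopy cover → wildfire frequency → soil moisture) and a separate causal path to snowpack depth (tick density → road proximity → beetle infestation → snowpack depth), so it is a common cause of both.
No stated relationship gives soil moisture a causal route to snowpack depth, so the correlation is explained by the shared upstream cause rather than a direct effect.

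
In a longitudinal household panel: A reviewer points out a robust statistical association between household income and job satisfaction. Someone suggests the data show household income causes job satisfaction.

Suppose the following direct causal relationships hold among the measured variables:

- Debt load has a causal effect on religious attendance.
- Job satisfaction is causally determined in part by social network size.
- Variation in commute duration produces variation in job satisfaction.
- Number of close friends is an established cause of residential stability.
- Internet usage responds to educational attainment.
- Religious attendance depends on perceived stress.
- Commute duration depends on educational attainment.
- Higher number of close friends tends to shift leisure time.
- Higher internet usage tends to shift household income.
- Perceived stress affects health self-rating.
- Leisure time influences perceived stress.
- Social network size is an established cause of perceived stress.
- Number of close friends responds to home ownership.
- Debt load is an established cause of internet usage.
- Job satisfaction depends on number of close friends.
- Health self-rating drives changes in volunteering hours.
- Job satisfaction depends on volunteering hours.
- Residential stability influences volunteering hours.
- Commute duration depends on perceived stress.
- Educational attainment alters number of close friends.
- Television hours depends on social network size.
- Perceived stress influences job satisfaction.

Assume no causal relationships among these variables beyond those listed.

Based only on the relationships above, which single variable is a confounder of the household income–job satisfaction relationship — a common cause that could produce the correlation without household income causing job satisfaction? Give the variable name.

Educational attainment has a causal path to household income (educational attainment → internet usage → household income) and a separate causal path to job satisfaction (educational attainment → number of close friends → job satisfaction), so it is a common cause of both.
No stated relationship gives household income a causal route to job satisfaction, so the correlation is explained by the shared upstream cause rather than a direct effect.

educational attainment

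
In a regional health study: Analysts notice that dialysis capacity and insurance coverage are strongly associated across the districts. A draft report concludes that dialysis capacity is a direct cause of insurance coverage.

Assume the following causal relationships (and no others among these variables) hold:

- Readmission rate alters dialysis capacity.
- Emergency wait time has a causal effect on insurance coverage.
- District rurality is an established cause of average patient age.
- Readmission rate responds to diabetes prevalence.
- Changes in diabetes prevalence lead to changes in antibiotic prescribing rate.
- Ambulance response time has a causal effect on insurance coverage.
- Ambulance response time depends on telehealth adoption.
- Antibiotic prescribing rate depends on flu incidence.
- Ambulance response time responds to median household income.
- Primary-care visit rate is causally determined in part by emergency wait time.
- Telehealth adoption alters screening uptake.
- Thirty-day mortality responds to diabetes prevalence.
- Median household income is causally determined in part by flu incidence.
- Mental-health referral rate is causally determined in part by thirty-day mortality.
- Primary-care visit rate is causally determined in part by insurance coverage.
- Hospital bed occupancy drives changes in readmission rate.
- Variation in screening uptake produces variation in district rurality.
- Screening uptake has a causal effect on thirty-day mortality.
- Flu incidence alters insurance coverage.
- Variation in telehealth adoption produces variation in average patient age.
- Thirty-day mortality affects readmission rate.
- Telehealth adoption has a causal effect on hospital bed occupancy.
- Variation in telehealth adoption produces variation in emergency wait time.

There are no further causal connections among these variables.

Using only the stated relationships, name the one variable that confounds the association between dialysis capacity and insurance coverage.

telehealth adoption

Telehealth adoption has a causal path to dialysis capacity (telehealth adoption → hospital bed occupancy → readmission rate → dialysis capacity) and a separate causal path to insurance coverage (telehealth adoption → ambulance response time → insurance coverage), so it is a common cause of both.
No stated relationship gives dialysis capacity a causal route to insurance coverage, so the correlation is explained by the shared upstream cause rather than a direct effect.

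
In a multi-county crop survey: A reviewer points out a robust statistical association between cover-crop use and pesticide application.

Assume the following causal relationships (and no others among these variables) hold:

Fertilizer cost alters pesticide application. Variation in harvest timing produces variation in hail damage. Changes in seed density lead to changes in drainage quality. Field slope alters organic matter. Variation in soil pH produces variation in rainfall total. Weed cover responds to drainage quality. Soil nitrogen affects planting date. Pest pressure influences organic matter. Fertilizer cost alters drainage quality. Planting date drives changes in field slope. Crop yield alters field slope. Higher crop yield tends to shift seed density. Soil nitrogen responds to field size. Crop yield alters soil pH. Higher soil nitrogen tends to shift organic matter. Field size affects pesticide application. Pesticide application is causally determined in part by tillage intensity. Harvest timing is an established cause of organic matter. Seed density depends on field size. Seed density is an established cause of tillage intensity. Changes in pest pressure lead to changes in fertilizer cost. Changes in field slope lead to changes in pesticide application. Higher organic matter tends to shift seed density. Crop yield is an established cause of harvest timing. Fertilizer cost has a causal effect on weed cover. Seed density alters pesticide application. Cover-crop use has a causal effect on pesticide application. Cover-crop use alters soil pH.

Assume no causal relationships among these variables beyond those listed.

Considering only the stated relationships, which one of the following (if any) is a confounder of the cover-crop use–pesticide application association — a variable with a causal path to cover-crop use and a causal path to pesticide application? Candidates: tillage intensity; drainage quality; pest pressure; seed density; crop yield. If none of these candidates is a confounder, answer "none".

none

None of the listed candidates has causal paths to both cover-crop use and pesticide application in the stated relationships, so none is a common cause.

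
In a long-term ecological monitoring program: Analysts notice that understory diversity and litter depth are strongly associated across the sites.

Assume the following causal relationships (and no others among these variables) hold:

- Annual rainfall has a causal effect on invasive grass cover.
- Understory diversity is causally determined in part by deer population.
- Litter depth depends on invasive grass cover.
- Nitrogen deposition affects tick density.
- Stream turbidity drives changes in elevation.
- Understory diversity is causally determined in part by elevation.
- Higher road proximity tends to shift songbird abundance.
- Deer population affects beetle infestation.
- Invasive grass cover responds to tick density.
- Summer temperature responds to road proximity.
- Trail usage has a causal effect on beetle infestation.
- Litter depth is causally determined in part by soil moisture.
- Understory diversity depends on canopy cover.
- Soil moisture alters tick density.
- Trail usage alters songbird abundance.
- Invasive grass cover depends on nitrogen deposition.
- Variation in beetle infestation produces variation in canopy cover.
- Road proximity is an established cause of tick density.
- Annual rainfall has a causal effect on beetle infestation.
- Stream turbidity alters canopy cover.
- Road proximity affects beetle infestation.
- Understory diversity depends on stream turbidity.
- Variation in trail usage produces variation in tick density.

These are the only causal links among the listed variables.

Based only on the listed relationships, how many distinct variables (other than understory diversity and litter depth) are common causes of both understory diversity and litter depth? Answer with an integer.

3

The common causes are: annual rainfall (to understory diversity via annual rainfall → beetle infestation → canopy cover → understory diversity; to litter depth via annual rainfall → invasive grass cover → litter depth); road proximity (to understory diversity via road proximity → beetle infestation → canopy cover → understory diversity; to litter depth via road proximity → tick density → invasive grass cover → litter depth); trail usage (to understory diversity via trail usage → beetle infestation → canopy cover → understory diversity; to litter depth via trail usage → tick density → invasive grass cover → litter depth).
Every other variable lacks a causal path to at least one of understory diversity and litter depth.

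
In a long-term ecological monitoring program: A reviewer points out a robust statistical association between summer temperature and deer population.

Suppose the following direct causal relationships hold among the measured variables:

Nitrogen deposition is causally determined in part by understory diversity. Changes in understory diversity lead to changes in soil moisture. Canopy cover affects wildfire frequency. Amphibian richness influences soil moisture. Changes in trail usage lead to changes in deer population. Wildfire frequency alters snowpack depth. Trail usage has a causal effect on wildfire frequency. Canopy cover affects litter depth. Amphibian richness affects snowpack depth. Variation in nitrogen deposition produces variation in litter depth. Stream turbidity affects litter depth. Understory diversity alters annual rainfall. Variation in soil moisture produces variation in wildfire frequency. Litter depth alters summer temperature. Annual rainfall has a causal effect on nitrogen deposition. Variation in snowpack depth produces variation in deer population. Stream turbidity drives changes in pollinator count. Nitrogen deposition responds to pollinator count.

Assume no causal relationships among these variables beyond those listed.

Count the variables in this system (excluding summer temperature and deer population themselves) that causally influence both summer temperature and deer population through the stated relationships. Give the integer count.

The common causes are: canopy cover (to summer temperature via canopy cover → litter depth → summer temperature; to deer population via canopy cover → wildfire frequency → snowpack depth → deer population); understory diversity (to summer temperature via understory diversity → nitrogen deposition → litter depth → summer temperature; to deer population via understory diversity → soil moisture → wildfire frequency → snowpack depth → deer population).
Every other variable lacks a causal path to at least one of summer temperature and deer population.

2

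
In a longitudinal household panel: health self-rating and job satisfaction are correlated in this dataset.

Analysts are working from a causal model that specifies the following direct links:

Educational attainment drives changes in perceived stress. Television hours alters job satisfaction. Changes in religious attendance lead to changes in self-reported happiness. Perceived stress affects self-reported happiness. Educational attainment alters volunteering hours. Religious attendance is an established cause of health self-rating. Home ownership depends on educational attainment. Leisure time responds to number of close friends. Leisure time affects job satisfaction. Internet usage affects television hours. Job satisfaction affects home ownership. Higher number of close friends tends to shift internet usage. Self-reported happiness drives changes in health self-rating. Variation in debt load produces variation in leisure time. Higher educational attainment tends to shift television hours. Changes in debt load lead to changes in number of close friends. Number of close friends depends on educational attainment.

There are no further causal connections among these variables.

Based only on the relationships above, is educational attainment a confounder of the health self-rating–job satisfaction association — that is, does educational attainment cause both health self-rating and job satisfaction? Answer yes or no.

Educational attainment has a causal path to health self-rating (educational attainment → perceived stress → self-reported happiness → health self-rating) and to job satisfaction (educational attainment → television hours → job satisfaction), so it is a common cause of both — a confounder.

yes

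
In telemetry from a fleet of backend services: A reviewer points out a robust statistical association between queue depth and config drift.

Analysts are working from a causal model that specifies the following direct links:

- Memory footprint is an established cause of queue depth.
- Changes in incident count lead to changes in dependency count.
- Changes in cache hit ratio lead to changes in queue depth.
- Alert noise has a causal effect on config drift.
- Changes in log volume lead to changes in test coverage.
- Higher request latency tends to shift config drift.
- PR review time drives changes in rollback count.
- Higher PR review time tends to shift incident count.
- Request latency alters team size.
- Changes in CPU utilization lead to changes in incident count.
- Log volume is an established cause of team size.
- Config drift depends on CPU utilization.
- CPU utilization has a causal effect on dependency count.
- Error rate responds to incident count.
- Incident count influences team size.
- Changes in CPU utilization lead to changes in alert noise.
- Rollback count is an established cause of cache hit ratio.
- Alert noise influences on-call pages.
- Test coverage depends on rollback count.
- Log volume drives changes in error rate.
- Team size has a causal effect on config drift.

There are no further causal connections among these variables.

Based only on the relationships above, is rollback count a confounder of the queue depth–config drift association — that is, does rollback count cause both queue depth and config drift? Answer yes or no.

Rollback count has no stated causal path to config drift. A confounder must cause both variables, so rollback count does not qualify.

no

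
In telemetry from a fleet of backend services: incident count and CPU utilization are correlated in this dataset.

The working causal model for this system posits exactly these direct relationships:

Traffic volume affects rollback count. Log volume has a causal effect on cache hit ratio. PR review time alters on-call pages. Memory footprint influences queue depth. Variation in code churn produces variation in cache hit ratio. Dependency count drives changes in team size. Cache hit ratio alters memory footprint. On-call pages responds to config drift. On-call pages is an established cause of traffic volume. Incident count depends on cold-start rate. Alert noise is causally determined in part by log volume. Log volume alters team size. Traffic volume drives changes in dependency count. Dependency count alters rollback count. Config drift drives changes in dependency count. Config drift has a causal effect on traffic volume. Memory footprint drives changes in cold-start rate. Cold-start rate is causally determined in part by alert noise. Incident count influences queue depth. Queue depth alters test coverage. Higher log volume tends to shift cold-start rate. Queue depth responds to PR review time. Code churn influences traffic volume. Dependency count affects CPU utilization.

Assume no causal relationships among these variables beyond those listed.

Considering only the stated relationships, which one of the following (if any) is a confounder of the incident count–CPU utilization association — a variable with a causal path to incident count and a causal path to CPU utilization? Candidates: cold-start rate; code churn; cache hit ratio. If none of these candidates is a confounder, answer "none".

Code churn causes incident count (code churn → cache hit ratio → memory footprint → cold-start rate → incident count) and also causes CPU utilization (code churn → traffic volume → dependency count → CPU utilization); it is a common cause of both.
Each of the other candidates lacks a causal path to at least one of incident count and CPU utilization, so they do not confound the relationship.

code churn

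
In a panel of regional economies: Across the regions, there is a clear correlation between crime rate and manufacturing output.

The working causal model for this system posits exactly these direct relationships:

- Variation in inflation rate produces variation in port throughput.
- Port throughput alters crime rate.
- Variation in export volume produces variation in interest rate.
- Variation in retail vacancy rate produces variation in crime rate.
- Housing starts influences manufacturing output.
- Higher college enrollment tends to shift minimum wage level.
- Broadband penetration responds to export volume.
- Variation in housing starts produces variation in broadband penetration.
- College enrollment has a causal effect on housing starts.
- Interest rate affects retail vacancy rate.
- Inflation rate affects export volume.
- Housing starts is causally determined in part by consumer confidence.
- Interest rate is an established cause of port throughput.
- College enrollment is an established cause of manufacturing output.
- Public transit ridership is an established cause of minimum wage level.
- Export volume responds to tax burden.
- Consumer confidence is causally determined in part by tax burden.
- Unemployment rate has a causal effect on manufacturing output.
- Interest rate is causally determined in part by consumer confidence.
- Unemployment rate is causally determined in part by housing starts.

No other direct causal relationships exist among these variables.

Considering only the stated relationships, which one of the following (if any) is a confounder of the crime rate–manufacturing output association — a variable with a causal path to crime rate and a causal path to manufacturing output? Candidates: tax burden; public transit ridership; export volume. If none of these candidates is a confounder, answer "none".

tax burden

Tax burden causes crime rate (tax burden → consumer confidence → interest rate → retail vacancy rate → crime rate) and also causes manufacturing output (tax burden → consumer confidence → housing starts → manufacturing output); it is a common cause of both.
Each of the other candidates lacks a causal path to at least one of crime rate and manufacturing output, so they do not confound the relationship.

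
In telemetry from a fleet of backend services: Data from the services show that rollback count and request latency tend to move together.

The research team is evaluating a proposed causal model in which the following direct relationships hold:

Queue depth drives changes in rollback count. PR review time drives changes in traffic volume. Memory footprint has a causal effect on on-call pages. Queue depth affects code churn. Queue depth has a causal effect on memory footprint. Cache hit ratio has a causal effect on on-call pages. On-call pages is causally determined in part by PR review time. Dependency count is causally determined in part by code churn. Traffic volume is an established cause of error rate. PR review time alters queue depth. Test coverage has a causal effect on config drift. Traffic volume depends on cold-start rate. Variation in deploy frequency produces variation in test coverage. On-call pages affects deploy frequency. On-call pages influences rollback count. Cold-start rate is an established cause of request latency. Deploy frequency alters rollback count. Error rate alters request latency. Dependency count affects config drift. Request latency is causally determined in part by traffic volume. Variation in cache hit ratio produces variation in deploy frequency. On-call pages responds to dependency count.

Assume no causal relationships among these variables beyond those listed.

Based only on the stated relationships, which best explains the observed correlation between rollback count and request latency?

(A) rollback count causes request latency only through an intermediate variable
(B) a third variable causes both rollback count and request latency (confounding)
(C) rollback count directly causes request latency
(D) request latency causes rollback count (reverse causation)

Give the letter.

PR review time causes rollback count (PR review time → queue depth → rollback count) and request latency (PR review time → traffic volume → request latency) — a common cause creating the correlation.
There is no stated path from rollback count to request latency or from request latency to rollback count, so neither direct nor reverse causation applies.

B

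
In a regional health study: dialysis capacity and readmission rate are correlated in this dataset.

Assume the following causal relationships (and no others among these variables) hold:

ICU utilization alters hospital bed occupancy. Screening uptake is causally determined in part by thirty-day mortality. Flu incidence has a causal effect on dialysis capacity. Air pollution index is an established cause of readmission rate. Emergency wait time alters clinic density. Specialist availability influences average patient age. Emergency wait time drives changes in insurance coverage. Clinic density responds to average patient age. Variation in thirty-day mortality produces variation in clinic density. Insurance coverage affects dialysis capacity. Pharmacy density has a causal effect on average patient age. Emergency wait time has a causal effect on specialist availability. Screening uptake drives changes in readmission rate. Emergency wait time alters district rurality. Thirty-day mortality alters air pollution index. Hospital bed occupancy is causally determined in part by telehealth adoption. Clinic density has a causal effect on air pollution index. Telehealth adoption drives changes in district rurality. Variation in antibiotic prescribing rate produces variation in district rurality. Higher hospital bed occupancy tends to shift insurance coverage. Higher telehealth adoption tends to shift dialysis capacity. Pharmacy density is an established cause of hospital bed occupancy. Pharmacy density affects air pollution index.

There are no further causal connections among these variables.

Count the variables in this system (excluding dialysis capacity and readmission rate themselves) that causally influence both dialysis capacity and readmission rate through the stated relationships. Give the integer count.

The common causes are: emergency wait time (to dialysis capacity via emergency wait time → insurance coverage → dialysis capacity; to readmission rate via emergency wait time → clinic density → air pollution index → readmission rate); pharmacy density (to dialysis capacity via pharmacy density → hospital bed occupancy → insurance coverage → dialysis capacity; to readmission rate via pharmacy density → air pollution index → readmission rate).
Every other variable lacks a causal path to at least one of dialysis capacity and readmission rate.

2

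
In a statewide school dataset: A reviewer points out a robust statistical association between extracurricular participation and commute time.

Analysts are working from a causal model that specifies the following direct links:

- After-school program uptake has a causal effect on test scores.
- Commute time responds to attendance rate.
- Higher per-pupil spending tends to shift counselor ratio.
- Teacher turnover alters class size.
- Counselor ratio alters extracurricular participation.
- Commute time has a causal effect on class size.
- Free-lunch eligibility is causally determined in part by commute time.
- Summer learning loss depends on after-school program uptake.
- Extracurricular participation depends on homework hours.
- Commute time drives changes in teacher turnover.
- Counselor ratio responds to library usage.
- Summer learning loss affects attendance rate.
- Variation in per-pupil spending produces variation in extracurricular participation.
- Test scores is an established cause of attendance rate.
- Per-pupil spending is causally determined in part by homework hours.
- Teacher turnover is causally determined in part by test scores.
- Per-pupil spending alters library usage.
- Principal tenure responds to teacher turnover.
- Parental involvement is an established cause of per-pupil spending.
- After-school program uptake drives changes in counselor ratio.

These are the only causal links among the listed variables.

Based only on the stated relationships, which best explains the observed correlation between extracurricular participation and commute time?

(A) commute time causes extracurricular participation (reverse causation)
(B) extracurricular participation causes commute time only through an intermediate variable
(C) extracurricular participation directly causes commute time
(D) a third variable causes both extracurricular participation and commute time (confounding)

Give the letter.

After-school program uptake causes extracurricular participation (after-school program uptake → counselor ratio → extracurricular participation) and commute time (after-school program uptake → test scores → attendance rate → commute time) — a common cause creating the correlation.
There is no stated path from extracurricular participation to commute time or from commute time to extracurricular participation, so neither direct nor reverse causation applies.

D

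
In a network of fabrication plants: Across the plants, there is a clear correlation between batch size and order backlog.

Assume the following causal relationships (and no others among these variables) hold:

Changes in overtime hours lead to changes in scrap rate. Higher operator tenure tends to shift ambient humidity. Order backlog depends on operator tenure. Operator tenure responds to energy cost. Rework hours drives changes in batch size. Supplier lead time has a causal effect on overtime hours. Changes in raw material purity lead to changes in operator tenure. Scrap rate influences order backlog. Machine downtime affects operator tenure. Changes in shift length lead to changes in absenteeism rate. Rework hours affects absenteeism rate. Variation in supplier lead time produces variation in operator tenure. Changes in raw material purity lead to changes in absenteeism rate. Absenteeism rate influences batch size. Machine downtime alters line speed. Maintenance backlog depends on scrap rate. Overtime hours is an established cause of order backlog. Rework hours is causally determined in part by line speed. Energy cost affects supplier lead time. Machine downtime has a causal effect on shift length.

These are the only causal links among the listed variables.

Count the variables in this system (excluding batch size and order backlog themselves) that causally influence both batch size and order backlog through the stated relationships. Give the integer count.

2

The common causes are: machine downtime (to batch size via machine downtime → line speed → rework hours → batch size; to order backlog via machine downtime → operator tenure → order backlog); raw material purity (to batch size via raw material purity → absenteeism rate → batch size; to order backlog via raw material purity → operator tenure → order backlog).
Every other variable lacks a causal path to at least one of batch size and order backlog.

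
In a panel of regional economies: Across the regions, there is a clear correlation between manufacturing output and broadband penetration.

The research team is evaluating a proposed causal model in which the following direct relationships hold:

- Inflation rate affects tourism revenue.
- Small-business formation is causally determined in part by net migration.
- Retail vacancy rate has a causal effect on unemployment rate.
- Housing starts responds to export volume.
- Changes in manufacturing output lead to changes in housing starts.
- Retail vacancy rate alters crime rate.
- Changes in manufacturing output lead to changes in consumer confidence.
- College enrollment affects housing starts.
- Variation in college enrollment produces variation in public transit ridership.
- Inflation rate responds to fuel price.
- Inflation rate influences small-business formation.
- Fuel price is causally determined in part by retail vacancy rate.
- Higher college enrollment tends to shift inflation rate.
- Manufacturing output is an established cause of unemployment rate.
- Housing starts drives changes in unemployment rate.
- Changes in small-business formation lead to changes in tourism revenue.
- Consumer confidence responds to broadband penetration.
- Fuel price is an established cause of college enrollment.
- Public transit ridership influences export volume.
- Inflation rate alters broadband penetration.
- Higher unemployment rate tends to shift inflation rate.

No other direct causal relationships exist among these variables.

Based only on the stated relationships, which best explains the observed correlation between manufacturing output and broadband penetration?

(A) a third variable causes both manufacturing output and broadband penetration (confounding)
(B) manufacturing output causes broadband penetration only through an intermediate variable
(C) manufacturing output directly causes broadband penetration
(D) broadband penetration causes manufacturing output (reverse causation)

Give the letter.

B

Manufacturing output reaches broadband penetration through manufacturing output → unemployment rate → inflation rate → broadband penetration — an indirect causal chain with no direct manufacturing output → broadband penetration link. No variable causes both manufacturing output and broadband penetration, so confounding is ruled out; the effect is mediated.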